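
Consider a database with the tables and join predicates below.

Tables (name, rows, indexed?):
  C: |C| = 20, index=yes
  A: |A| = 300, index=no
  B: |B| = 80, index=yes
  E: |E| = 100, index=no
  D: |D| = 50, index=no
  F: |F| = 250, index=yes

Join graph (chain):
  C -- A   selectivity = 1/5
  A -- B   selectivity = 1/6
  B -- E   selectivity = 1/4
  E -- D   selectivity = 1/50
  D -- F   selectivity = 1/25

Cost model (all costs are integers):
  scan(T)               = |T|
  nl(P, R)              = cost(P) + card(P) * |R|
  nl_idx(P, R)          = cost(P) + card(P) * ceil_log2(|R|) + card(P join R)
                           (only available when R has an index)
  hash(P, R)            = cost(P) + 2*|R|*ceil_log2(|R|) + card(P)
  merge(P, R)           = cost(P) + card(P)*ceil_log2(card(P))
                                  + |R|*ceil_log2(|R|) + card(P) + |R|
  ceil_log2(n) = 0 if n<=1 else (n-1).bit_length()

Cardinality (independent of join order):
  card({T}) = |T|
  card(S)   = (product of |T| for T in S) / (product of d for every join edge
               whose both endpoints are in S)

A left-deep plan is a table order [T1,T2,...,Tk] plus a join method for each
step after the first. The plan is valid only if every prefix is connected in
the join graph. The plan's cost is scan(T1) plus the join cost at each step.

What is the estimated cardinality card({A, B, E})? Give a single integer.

Tables in S: A(300), B(80), E(100)
Edges inside S: A-B(d=6), B-E(d=4)
numerator = 300 * 80 * 100 = 2400000
denominator = 6 * 4 = 24
card(S) = 2400000 / 24 = 100000

100000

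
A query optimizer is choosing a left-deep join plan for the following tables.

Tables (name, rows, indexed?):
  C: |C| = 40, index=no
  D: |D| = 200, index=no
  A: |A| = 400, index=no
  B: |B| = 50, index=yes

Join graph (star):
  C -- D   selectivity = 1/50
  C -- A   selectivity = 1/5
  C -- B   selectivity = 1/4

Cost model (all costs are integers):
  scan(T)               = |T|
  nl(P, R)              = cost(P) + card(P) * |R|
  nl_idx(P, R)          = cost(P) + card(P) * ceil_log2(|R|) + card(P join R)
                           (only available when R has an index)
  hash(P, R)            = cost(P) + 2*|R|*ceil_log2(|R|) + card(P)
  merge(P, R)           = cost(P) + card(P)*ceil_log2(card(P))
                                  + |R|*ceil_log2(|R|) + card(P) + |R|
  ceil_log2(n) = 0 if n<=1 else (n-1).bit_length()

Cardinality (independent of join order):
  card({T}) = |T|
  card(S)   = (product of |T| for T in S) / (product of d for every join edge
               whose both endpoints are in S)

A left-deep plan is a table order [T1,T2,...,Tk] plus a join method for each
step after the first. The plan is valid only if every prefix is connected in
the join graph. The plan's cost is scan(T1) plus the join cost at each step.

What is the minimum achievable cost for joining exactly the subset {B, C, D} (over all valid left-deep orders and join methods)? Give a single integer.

Selinger DP over subsets of {B,C,D}:
  {C}: scan cost=40, card=40
  {D}: scan cost=200, card=200
  {B}: scan cost=50, card=50
  {CD}: card=160; try (C,hash)→880, (D,merge)→2120, (C,merge)→2280, (D,hash)→3280, (D,nl)→8040, (C,nl)→8200; best=880 via (C,hash)
  {BC}: card=500; try (C,hash)→580, (B,merge)→670, (C,merge)→680, (B,hash)→680, (B,nl_idx)→780, (B,nl)→2040 …(+1); best=580 via (C,hash)
  {BCD}: card=2000; try (B,hash)→1640, (B,merge)→2670, (B,nl_idx)→3840, (D,hash)→4280, (D,merge)→7380, (B,nl)→8880 …(+1); best=1640 via (B,hash)

1640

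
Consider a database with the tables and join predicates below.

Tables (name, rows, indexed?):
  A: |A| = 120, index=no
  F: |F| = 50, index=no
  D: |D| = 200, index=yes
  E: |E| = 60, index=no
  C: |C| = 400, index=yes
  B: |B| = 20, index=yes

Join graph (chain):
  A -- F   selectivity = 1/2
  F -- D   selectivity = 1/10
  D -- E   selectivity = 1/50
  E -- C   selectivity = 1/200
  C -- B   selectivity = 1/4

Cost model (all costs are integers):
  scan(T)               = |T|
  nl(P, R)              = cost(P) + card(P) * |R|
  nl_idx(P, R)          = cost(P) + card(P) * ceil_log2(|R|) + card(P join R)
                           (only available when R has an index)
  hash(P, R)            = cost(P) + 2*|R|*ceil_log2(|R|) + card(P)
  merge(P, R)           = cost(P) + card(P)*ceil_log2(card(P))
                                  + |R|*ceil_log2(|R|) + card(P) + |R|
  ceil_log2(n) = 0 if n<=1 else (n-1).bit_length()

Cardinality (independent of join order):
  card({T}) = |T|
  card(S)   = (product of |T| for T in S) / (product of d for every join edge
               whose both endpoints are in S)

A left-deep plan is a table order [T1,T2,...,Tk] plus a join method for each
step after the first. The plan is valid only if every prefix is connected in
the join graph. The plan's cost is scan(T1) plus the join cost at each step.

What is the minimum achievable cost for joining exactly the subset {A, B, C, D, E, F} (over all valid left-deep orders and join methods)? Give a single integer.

Selinger DP over subsets of {A,B,C,D,E,F}:
  {A}: scan cost=120, card=120
  {F}: scan cost=50, card=50
  {D}: scan cost=200, card=200
  {E}: scan cost=60, card=60
  {C}: scan cost=400, card=400
  {B}: scan cost=20, card=20
  {AF}: card=3000; try (F,hash)→840, (A,merge)→1360, (F,merge)→1430, (A,hash)→1780, (A,nl)→6050, (F,nl)→6120; best=840 via (F,hash)
  {DF}: card=1000; try (F,hash)→1000, (D,nl_idx)→1450, (D,merge)→2200, (F,merge)→2350, (D,hash)→3300, (D,nl)→10050 …(+1); best=1000 via (F,hash)
  {DE}: card=240; try (D,nl_idx)→780, (E,hash)→1120, (D,merge)→2280, (E,merge)→2420, (D,hash)→3320, (D,nl)→12060 …(+1); best=780 via (D,nl_idx)
  {CE}: card=120; try (C,nl_idx)→720, (E,hash)→1520, (C,merge)→4480, (E,merge)→4820, (C,hash)→7320, (C,nl)→24060 …(+1); best=720 via (C,nl_idx)
  {BC}: card=2000; try (B,hash)→1000, (C,nl_idx)→2200, (C,merge)→4140, (B,nl_idx)→4400, (B,merge)→4520, (C,hash)→7240 …(+2); best=1000 via (B,hash)
  {ADF}: card=60000; try (A,hash)→3680, (D,hash)→7040, (A,merge)→12960, (D,merge)→41640, (D,nl_idx)→84840, (A,nl)→121000 …(+1); best=3680 via (A,hash)
  {DEF}: card=1200; try (F,hash)→1620, (E,hash)→2720, (F,merge)→3290, (E,merge)→12420, (F,nl)→12780, (E,nl)→61000; best=1620 via (F,hash)
  {CDE}: card=480; try (D,nl_idx)→2160, (C,nl_idx)→3420, (D,merge)→3480, (D,hash)→4040, (C,merge)→6940, (C,hash)→8220 …(+2); best=2160 via (D,nl_idx)
  {BCE}: card=600; try (B,hash)→1040, (B,merge)→1800, (B,nl_idx)→1920, (B,nl)→3120, (E,hash)→3720, (E,merge)→25420 …(+1); best=1040 via (B,hash)
  {ADEF}: card=72000; try (A,hash)→4500, (A,merge)→16980, (E,hash)→64400, (A,nl)→145620, (E,merge)→1024100, (E,nl)→3603680; best=4500 via (A,hash)
  {CDEF}: card=2400; try (F,hash)→3240, (F,merge)→7310, (C,hash)→10020, (C,nl_idx)→14820, (C,merge)→20020, (F,nl)→26160 …(+1); best=3240 via (F,hash)
  {BCDE}: card=2400; try (B,hash)→2840, (D,hash)→4840, (B,nl_idx)→6960, (B,merge)→7080, (D,nl_idx)→8240, (D,merge)→9440 …(+2); best=2840 via (B,hash)
  {ACDEF}: card=144000; try (A,hash)→7320, (A,merge)→35400, (C,hash)→83700, (A,nl)→291240, (C,nl_idx)→796500, (C,merge)→1304500 …(+1); best=7320 via (A,hash)
  {BCDEF}: card=12000; try (F,hash)→5840, (B,hash)→5840, (B,nl_idx)→27240, (F,merge)→34390, (B,merge)→34560, (B,nl)→51240 …(+1); best=5840 via (F,hash)
  {ABCDEF}: card=720000; try (A,hash)→19520, (B,hash)→151520, (A,merge)→186800, (A,nl)→1445840, (B,nl_idx)→1447320, (B,merge)→2743440 …(+1); best=19520 via (A,hash)

19520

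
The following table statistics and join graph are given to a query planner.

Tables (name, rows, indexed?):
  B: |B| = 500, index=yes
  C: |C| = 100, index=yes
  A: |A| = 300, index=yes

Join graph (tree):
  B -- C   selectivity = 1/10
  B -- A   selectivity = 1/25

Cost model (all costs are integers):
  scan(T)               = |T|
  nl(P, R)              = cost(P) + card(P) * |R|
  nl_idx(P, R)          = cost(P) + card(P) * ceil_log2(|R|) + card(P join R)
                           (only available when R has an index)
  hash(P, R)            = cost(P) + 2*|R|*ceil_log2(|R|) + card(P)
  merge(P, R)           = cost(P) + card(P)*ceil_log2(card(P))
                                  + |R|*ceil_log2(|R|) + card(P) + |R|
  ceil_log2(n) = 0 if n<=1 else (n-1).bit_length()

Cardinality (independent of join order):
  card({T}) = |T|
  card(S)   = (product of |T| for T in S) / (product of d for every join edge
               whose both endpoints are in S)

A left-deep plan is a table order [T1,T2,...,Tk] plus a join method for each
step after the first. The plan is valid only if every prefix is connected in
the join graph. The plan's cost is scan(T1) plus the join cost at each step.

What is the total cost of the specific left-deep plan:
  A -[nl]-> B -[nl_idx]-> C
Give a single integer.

252300

step 1: scan A: cost=300, card=300
step 2: join B via nl
    card(P join B) = 300*500/(25) = 6000
    cost = 300 + 300*500 = 150300
step 3: join C via nl_idx
    card(P join C) = 6000*100/(10) = 60000
    cost = 150300 + 6000*7 + 60000 = 252300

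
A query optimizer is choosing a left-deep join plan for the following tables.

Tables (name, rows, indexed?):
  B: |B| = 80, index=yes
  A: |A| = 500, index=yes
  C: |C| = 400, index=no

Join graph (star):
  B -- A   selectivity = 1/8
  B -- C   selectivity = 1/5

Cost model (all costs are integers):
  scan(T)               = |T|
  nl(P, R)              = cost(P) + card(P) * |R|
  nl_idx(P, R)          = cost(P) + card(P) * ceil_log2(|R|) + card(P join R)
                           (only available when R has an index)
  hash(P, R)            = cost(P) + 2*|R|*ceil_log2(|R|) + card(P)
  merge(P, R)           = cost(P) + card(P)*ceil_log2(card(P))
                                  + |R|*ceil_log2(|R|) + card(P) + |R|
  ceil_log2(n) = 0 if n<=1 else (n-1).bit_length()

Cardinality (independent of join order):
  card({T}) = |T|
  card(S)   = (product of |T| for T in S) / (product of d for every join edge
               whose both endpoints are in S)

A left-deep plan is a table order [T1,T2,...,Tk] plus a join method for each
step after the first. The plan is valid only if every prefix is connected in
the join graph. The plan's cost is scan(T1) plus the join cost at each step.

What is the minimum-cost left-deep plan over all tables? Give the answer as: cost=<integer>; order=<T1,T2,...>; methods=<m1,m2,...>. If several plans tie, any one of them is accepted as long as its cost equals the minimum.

cost=14320; order=A,B,C; methods=hash,hash

Selinger DP (subsets sized 1..n):
  {B}: scan cost=80, card=80
  {A}: scan cost=500, card=500
  {C}: scan cost=400, card=400
  {AB}: card=5000; try (B,hash)→2120, (A,merge)→5720, (A,nl_idx)→5800, (B,merge)→6140, (B,nl_idx)→9000, (A,hash)→9160 …(+2); best=2120 via (B,hash)
  {BC}: card=6400; try (B,hash)→1920, (C,merge)→4720, (B,merge)→5040, (C,hash)→7360, (B,nl_idx)→9600, (C,nl)→32080 …(+1); best=1920 via (B,hash)
  {ABC}: card=400000; try (C,hash)→14320, (A,hash)→17320, (C,merge)→76120, (A,merge)→96520, (A,nl_idx)→459520, (C,nl)→2002120 …(+1); best=14320 via (C,hash)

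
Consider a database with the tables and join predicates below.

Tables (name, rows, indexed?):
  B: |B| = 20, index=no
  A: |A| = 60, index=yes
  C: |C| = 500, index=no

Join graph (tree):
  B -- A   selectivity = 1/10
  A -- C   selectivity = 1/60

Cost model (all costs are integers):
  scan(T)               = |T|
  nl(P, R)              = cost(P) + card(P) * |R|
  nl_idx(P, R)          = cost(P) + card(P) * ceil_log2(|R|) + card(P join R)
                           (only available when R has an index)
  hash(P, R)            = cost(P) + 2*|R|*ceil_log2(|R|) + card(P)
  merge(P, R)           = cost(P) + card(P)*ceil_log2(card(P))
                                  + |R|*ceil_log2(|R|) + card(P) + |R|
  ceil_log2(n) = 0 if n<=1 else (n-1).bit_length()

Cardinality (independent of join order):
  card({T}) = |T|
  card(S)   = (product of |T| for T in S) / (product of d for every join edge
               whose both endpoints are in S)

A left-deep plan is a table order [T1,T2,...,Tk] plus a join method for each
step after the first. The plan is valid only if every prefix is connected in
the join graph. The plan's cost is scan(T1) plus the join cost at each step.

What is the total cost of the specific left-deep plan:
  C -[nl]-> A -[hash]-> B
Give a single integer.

31200

step 1: scan C: cost=500, card=500
step 2: join A via nl
    card(P join A) = 500*60/(60) = 500
    cost = 500 + 500*60 = 30500
step 3: join B via hash
    card(P join B) = 500*20/(10) = 1000
    cost = 30500 + 2*20*5 + 500 = 31200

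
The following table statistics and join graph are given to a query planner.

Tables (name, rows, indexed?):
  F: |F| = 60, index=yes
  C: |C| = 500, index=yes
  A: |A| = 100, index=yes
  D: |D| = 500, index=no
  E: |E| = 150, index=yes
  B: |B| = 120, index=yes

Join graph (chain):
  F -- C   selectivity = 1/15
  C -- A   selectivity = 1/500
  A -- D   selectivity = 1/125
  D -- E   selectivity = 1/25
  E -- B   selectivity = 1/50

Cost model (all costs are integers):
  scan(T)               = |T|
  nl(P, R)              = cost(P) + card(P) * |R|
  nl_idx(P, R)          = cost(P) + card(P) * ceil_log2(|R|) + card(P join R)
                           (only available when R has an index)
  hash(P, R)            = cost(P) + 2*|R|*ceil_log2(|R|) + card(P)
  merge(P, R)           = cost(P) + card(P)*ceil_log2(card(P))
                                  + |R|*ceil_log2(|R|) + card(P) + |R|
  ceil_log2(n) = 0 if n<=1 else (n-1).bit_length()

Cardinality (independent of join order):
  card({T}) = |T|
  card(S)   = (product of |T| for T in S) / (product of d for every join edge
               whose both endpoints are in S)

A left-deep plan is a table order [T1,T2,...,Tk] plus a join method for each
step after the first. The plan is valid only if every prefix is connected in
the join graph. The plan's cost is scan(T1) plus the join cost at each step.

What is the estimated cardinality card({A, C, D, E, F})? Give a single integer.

9600

Tables in S: A(100), C(500), D(500), E(150), F(60)
Edges inside S: F-C(d=15), C-A(d=500), A-D(d=125), D-E(d=25)
numerator = 100 * 500 * 500 * 150 * 60 = 225000000000
denominator = 15 * 500 * 125 * 25 = 23437500
card(S) = 225000000000 / 23437500 = 9600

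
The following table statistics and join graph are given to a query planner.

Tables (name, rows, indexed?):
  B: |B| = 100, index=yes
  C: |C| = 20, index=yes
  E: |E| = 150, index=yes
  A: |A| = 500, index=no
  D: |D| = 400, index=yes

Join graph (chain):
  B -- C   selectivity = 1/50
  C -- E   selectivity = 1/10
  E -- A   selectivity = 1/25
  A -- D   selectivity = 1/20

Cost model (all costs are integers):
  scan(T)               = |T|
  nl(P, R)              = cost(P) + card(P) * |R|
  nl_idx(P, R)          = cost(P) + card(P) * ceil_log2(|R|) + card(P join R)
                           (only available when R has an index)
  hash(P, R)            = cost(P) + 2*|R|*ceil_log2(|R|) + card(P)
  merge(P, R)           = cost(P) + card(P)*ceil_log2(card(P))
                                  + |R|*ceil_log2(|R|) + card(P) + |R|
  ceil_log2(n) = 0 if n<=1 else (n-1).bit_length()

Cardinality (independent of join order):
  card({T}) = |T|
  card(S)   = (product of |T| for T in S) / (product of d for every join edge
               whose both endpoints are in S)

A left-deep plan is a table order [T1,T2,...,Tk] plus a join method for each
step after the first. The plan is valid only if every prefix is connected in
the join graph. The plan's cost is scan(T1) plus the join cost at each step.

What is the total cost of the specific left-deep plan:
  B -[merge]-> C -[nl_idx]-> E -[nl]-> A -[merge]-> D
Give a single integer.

485940

step 1: scan B: cost=100, card=100
step 2: join C via merge
    card(P join C) = 100*20/(50) = 40
    cost = 100 + 100*7 + 20*5 + 100 + 20 = 1020
step 3: join E via nl_idx
    card(P join E) = 40*150/(10) = 600
    cost = 1020 + 40*8 + 600 = 1940
step 4: join A via nl
    card(P join A) = 600*500/(25) = 12000
    cost = 1940 + 600*500 = 301940
step 5: join D via merge
    card(P join D) = 12000*400/(20) = 240000
    cost = 301940 + 12000*14 + 400*9 + 12000 + 400 = 485940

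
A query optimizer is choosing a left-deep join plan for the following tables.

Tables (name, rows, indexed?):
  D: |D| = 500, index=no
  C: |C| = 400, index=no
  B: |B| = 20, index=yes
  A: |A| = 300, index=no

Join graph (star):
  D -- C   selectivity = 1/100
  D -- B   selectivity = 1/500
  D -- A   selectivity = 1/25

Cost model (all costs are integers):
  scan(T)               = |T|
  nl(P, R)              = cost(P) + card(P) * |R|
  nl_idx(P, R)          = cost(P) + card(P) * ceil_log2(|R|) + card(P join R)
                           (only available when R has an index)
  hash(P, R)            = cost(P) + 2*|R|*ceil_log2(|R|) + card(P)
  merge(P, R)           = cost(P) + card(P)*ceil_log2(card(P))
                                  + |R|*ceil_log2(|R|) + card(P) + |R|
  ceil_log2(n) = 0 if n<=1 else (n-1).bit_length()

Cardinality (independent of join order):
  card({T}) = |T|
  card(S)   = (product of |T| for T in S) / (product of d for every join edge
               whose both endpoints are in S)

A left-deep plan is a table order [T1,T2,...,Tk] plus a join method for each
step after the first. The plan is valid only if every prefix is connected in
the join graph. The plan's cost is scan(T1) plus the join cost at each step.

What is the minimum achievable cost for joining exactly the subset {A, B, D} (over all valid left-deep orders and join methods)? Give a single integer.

4320

Selinger DP over subsets of {A,B,D}:
  {D}: scan cost=500, card=500
  {B}: scan cost=20, card=20
  {A}: scan cost=300, card=300
  {BD}: card=20; try (B,hash)→1200, (B,nl_idx)→3020, (D,merge)→5140, (B,merge)→5620, (D,hash)→9040, (D,nl)→10020 …(+1); best=1200 via (B,hash)
  {AD}: card=6000; try (A,hash)→6400, (D,merge)→8300, (A,merge)→8500, (D,hash)→9600, (D,nl)→150300, (A,nl)→150500; best=6400 via (A,hash)
  {ABD}: card=240; try (A,merge)→4320, (A,hash)→6620, (A,nl)→7200, (B,hash)→12600, (B,nl_idx)→36640, (B,merge)→90520 …(+1); best=4320 via (A,merge)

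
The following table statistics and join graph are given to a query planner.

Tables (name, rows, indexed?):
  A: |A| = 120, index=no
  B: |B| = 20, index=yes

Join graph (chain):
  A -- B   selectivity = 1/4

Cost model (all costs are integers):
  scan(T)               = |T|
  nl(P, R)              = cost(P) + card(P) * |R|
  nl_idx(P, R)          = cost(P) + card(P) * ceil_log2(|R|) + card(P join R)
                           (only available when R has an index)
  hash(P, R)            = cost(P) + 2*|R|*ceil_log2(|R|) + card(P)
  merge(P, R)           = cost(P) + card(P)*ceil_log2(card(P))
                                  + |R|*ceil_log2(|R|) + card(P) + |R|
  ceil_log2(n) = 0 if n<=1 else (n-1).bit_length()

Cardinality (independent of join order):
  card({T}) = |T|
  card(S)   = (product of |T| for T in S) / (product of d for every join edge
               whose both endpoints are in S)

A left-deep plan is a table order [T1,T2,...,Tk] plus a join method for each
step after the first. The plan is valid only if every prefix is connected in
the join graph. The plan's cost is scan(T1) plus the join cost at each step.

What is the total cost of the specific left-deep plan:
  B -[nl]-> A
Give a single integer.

step 1: scan B: cost=20, card=20
step 2: join A via nl
    card(P join A) = 20*120/(4) = 600
    cost = 20 + 20*120 = 2420

2420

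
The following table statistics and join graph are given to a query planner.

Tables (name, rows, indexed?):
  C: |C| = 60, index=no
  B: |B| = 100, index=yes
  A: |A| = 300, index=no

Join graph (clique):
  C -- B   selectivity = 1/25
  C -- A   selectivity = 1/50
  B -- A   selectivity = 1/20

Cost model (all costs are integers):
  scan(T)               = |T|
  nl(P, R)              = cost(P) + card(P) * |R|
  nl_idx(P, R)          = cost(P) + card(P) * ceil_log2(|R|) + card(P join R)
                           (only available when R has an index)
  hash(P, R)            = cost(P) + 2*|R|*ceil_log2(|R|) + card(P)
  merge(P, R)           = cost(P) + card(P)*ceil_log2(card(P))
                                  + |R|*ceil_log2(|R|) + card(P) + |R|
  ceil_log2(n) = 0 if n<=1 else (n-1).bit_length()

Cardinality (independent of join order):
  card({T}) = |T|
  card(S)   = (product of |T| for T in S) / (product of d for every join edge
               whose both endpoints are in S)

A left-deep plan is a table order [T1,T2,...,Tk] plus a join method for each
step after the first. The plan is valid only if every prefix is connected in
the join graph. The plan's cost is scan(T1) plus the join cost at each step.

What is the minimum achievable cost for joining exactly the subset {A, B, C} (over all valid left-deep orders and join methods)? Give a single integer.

Selinger DP over subsets of {A,B,C}:
  {C}: scan cost=60, card=60
  {B}: scan cost=100, card=100
  {A}: scan cost=300, card=300
  {BC}: card=240; try (B,nl_idx)→720, (C,hash)→920, (B,merge)→1280, (C,merge)→1320, (B,hash)→1520, (B,nl)→6060 …(+1); best=720 via (B,nl_idx)
  {AC}: card=360; try (C,hash)→1320, (A,merge)→3480, (C,merge)→3720, (A,hash)→5520, (A,nl)→18060, (C,nl)→18300; best=1320 via (C,hash)
  {AB}: card=1500; try (B,hash)→2000, (B,nl_idx)→3900, (A,merge)→3900, (B,merge)→4100, (A,hash)→5600, (A,nl)→30100 …(+1); best=2000 via (B,hash)
  {ABC}: card=72; try (B,hash)→3080, (B,nl_idx)→3912, (C,hash)→4220, (B,merge)→5720, (A,merge)→5880, (A,hash)→6360 …(+4); best=3080 via (B,hash)

3080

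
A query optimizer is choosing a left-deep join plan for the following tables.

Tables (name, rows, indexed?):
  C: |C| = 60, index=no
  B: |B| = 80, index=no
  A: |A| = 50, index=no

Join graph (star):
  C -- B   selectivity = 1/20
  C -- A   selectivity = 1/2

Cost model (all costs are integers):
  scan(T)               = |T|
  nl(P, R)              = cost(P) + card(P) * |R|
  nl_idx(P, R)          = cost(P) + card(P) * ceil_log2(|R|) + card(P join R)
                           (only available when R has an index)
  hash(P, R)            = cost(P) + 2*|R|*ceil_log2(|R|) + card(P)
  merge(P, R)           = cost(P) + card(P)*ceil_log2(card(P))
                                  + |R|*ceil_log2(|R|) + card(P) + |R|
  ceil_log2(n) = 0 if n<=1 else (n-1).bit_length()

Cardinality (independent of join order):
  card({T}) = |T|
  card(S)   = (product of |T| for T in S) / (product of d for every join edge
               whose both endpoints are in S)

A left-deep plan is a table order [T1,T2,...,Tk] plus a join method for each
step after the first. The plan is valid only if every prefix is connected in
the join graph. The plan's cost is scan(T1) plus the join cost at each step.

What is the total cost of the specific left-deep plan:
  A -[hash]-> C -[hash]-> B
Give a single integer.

step 1: scan A: cost=50, card=50
step 2: join C via hash
    card(P join C) = 50*60/(2) = 1500
    cost = 50 + 2*60*6 + 50 = 820
step 3: join B via hash
    card(P join B) = 1500*80/(20) = 6000
    cost = 820 + 2*80*7 + 1500 = 3440

3440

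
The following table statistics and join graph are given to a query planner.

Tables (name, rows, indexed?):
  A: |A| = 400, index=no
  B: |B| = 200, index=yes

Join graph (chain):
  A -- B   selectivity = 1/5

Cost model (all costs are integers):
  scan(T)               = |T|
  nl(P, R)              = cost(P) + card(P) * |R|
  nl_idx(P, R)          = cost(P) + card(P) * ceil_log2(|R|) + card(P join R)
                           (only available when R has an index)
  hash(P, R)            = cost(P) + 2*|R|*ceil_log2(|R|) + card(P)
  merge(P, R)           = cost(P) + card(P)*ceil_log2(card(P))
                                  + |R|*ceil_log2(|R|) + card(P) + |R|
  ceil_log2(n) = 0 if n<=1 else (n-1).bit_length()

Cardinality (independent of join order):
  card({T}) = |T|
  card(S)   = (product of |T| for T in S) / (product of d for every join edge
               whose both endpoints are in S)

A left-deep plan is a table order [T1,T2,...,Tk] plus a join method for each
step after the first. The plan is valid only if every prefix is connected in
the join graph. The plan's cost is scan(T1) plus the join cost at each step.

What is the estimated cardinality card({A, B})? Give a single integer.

16000

Tables in S: A(400), B(200)
Edges inside S: A-B(d=5)
numerator = 400 * 200 = 80000
denominator = 5 = 5
card(S) = 80000 / 5 = 16000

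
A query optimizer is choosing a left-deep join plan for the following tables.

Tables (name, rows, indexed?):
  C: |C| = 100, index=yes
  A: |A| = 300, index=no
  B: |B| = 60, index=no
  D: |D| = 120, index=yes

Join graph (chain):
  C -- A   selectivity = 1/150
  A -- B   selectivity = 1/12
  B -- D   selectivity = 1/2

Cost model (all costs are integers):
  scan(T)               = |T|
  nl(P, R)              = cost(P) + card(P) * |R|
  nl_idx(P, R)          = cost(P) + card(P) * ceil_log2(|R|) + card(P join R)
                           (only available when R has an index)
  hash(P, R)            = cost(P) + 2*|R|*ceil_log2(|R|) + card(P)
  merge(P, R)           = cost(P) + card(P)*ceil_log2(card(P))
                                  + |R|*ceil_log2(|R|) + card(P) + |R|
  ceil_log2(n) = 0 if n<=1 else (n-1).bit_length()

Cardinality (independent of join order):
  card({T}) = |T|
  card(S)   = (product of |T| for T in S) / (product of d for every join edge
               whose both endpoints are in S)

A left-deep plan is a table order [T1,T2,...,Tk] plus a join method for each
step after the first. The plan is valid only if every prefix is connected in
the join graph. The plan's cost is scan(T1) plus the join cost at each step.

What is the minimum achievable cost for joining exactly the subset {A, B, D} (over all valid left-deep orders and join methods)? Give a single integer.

Selinger DP over subsets of {A,B,D}:
  {A}: scan cost=300, card=300
  {B}: scan cost=60, card=60
  {D}: scan cost=120, card=120
  {AB}: card=1500; try (B,hash)→1320, (A,merge)→3480, (B,merge)→3720, (A,hash)→5520, (A,nl)→18060, (B,nl)→18300; best=1320 via (B,hash)
  {BD}: card=3600; try (B,hash)→960, (D,merge)→1440, (B,merge)→1500, (D,hash)→1800, (D,nl_idx)→4080, (D,nl)→7260 …(+1); best=960 via (B,hash)
  {ABD}: card=90000; try (D,hash)→4500, (A,hash)→9960, (D,merge)→20280, (A,merge)→50760, (D,nl_idx)→101820, (D,nl)→181320 …(+1); best=4500 via (D,hash)

4500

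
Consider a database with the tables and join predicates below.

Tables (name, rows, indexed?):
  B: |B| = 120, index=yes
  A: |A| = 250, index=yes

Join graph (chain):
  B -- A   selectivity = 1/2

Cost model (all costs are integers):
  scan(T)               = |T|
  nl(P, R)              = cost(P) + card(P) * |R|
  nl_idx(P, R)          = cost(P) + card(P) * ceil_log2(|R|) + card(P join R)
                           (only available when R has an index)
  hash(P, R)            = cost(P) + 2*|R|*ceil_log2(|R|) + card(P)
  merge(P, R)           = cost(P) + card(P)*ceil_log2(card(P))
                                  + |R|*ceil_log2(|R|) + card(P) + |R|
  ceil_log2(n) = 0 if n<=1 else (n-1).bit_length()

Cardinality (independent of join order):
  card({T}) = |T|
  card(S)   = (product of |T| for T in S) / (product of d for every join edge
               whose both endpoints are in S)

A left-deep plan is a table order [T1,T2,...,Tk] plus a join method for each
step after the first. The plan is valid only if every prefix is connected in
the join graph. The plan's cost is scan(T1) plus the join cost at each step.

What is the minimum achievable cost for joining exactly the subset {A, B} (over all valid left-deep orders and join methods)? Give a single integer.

Selinger DP over subsets of {A,B}:
  {B}: scan cost=120, card=120
  {A}: scan cost=250, card=250
  {AB}: card=15000; try (B,hash)→2180, (A,merge)→3330, (B,merge)→3460, (A,hash)→4240, (A,nl_idx)→16080, (B,nl_idx)→17000 …(+2); best=2180 via (B,hash)

2180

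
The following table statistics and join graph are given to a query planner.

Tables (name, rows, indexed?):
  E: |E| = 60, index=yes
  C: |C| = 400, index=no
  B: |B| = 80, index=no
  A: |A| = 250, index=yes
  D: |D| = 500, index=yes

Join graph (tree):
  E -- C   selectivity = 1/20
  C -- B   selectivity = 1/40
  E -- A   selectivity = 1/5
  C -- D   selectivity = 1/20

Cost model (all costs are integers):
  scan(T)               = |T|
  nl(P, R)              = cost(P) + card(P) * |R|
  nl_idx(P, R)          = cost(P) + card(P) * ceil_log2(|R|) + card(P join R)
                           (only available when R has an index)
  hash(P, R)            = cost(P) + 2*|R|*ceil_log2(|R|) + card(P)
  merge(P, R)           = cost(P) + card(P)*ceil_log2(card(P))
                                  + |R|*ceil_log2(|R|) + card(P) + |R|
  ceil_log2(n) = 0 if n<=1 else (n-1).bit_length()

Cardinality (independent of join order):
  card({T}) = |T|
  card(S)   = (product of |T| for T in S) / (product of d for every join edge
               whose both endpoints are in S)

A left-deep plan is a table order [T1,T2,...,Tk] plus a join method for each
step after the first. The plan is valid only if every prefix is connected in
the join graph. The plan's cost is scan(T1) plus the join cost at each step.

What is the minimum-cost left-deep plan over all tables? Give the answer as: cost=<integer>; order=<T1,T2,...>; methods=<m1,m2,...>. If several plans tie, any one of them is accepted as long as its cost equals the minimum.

cost=78840; order=C,B,E,D,A; methods=hash,hash,hash,hash

Selinger DP (subsets sized 1..n):
  {E}: scan cost=60, card=60
  {C}: scan cost=400, card=400
  {B}: scan cost=80, card=80
  {A}: scan cost=250, card=250
  {D}: scan cost=500, card=500
  {CE}: card=1200; try (E,hash)→1520, (E,nl_idx)→4000, (C,merge)→4480, (E,merge)→4820, (C,hash)→7320, (C,nl)→24060 …(+1); best=1520 via (E,hash)
  {AE}: card=3000; try (E,hash)→1220, (A,merge)→2730, (E,merge)→2920, (A,nl_idx)→3540, (A,hash)→4120, (E,nl_idx)→4750 …(+2); best=1220 via (E,hash)
  {BC}: card=800; try (B,hash)→1920, (C,merge)→4720, (B,merge)→5040, (C,hash)→7360, (C,nl)→32080, (B,nl)→32400; best=1920 via (B,hash)
  {CD}: card=10000; try (C,hash)→8200, (D,merge)→9400, (C,merge)→9500, (D,hash)→9800, (D,nl_idx)→14000, (D,nl)→200400 …(+1); best=8200 via (C,hash)
  {BCE}: card=2400; try (E,hash)→3440, (B,hash)→3840, (E,nl_idx)→9120, (E,merge)→11140, (B,merge)→16560, (E,nl)→49920 …(+1); best=3440 via (E,hash)
  {ACE}: card=60000; try (A,hash)→6720, (C,hash)→11420, (A,merge)→18170, (C,merge)→44220, (A,nl_idx)→71120, (A,nl)→301520 …(+1); best=6720 via (A,hash)
  {CDE}: card=30000; try (D,hash)→11720, (E,hash)→18920, (D,merge)→20920, (D,nl_idx)→42320, (E,nl_idx)→98200, (E,merge)→158620 …(+2); best=11720 via (D,hash)
  {BCD}: card=20000; try (D,hash)→11720, (D,merge)→15720, (B,hash)→19320, (D,nl_idx)→29120, (B,merge)→158840, (D,nl)→401920 …(+1); best=11720 via (D,hash)
  {ABCE}: card=120000; try (A,hash)→9840, (A,merge)→36890, (B,hash)→67840, (A,nl_idx)→142640, (A,nl)→603440, (B,merge)→1027360 …(+1); best=9840 via (A,hash)
  {BCDE}: card=60000; try (D,hash)→14840, (E,hash)→32440, (D,merge)→39640, (B,hash)→42840, (D,nl_idx)→85040, (E,nl_idx)→191720 …(+5); best=14840 via (D,hash)
  {ACDE}: card=1500000; try (A,hash)→45720, (D,hash)→75720, (A,merge)→493970, (D,merge)→1031720, (A,nl_idx)→1751720, (D,nl_idx)→2046720 …(+2); best=45720 via (A,hash)
  {ABCDE}: card=3000000; try (A,hash)→78840, (D,hash)→138840, (A,merge)→1037090, (B,hash)→1546840, (D,merge)→2174840, (A,nl_idx)→3494840 …(+5); best=78840 via (A,hash)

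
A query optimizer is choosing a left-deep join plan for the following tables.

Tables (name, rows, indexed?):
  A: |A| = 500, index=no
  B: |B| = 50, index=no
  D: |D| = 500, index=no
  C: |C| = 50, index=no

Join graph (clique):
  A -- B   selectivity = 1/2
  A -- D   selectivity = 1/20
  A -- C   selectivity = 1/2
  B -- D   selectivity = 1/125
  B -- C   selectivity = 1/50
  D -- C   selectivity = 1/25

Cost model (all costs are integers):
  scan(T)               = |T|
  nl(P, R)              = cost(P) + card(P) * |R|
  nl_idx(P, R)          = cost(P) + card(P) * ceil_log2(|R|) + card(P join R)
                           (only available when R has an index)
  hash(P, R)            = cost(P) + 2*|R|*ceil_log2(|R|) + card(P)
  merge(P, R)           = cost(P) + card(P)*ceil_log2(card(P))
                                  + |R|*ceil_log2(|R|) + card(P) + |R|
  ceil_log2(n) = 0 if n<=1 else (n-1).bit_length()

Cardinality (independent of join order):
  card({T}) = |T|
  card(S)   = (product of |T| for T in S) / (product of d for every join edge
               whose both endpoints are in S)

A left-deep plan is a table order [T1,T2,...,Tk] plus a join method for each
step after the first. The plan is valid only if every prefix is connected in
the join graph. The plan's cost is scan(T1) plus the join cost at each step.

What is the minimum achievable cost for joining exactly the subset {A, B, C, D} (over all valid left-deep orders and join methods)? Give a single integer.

6400

Selinger DP over subsets of {A,B,C,D}:
  {A}: scan cost=500, card=500
  {B}: scan cost=50, card=50
  {D}: scan cost=500, card=500
  {C}: scan cost=50, card=50
  {AB}: card=12500; try (B,hash)→1600, (A,merge)→5400, (B,merge)→5850, (A,hash)→9100, (A,nl)→25050, (B,nl)→25500; best=1600 via (B,hash)
  {AD}: card=12500; try (D,hash)→10000, (A,hash)→10000, (D,merge)→10500, (A,merge)→10500, (D,nl)→250500, (A,nl)→250500; best=10000 via (D,hash)
  {AC}: card=12500; try (C,hash)→1600, (A,merge)→5400, (C,merge)→5850, (A,hash)→9100, (A,nl)→25050, (C,nl)→25500; best=1600 via (C,hash)
  {BD}: card=200; try (B,hash)→1600, (D,merge)→5400, (B,merge)→5850, (D,hash)→9100, (D,nl)→25050, (B,nl)→25500; best=1600 via (B,hash)
  {BC}: card=50; try (C,hash)→700, (B,hash)→700, (C,merge)→750, (B,merge)→750, (C,nl)→2550, (B,nl)→2550; best=700 via (C,hash)
  {CD}: card=1000; try (C,hash)→1600, (D,merge)→5400, (C,merge)→5850, (D,hash)→9100, (D,nl)→25050, (C,nl)→25500; best=1600 via (C,hash)
  {ABD}: card=2500; try (A,merge)→8400, (A,hash)→10800, (D,hash)→23100, (B,hash)→23100, (A,nl)→101600, (D,merge)→194100 …(+3); best=8400 via (A,merge)
  {ABC}: card=6250; try (A,merge)→6050, (A,hash)→9750, (C,hash)→14700, (B,hash)→14700, (A,nl)→25700, (C,merge)→189450 …(+3); best=6050 via (A,merge)
  {ACD}: card=12500; try (A,hash)→11600, (A,merge)→17600, (D,hash)→23100, (C,hash)→23100, (D,merge)→194100, (C,merge)→197850 …(+3); best=11600 via (A,hash)
  {BCD}: card=8; try (C,hash)→2400, (B,hash)→3200, (C,merge)→3750, (D,merge)→6050, (D,hash)→9750, (C,nl)→11600 …(+3); best=2400 via (C,hash)
  {ABCD}: card=50; try (A,nl)→6400, (A,merge)→7432, (A,hash)→11408, (C,hash)→11500, (D,hash)→21300, (B,hash)→24700 …(+6); best=6400 via (A,nl)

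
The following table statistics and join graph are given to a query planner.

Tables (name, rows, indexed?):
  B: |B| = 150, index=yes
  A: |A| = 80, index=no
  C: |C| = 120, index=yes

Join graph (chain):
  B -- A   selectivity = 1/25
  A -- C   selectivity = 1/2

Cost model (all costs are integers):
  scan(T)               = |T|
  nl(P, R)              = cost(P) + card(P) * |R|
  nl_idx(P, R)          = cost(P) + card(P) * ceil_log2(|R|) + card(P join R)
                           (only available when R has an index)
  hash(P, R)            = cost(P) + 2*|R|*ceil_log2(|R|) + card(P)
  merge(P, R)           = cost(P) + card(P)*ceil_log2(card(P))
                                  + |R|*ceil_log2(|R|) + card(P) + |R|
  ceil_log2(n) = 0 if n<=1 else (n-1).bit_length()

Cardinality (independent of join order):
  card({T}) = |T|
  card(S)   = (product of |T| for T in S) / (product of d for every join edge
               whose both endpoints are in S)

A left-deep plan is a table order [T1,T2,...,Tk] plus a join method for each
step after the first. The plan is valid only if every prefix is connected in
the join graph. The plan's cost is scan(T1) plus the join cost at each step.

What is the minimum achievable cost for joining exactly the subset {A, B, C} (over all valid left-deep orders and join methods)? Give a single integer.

3360

Selinger DP over subsets of {A,B,C}:
  {B}: scan cost=150, card=150
  {A}: scan cost=80, card=80
  {C}: scan cost=120, card=120
  {AB}: card=480; try (B,nl_idx)→1200, (A,hash)→1420, (B,merge)→2070, (A,merge)→2140, (B,hash)→2560, (B,nl)→12080 …(+1); best=1200 via (B,nl_idx)
  {AC}: card=4800; try (A,hash)→1360, (C,merge)→1680, (A,merge)→1720, (C,hash)→1840, (C,nl_idx)→5440, (C,nl)→9680 …(+1); best=1360 via (A,hash)
  {ABC}: card=28800; try (C,hash)→3360, (C,merge)→6960, (B,hash)→8560, (C,nl_idx)→33360, (C,nl)→58800, (B,nl_idx)→68560 …(+2); best=3360 via (C,hash)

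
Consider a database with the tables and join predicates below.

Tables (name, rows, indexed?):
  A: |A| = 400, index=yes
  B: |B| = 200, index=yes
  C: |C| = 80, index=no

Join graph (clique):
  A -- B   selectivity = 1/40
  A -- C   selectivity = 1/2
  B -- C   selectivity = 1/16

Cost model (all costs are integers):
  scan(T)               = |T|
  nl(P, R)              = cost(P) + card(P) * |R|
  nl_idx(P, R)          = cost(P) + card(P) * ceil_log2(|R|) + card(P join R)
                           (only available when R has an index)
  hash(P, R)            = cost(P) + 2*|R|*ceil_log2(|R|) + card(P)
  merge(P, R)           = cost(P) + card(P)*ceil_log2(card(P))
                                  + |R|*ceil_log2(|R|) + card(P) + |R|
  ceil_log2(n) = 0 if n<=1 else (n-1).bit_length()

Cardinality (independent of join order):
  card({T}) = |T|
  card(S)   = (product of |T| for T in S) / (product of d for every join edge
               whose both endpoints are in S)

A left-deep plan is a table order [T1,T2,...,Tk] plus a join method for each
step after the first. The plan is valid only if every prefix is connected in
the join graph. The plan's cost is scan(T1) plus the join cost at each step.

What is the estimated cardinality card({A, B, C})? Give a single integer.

Tables in S: A(400), B(200), C(80)
Edges inside S: A-B(d=40), A-C(d=2), B-C(d=16)
numerator = 400 * 200 * 80 = 6400000
denominator = 40 * 2 * 16 = 1280
card(S) = 6400000 / 1280 = 5000

5000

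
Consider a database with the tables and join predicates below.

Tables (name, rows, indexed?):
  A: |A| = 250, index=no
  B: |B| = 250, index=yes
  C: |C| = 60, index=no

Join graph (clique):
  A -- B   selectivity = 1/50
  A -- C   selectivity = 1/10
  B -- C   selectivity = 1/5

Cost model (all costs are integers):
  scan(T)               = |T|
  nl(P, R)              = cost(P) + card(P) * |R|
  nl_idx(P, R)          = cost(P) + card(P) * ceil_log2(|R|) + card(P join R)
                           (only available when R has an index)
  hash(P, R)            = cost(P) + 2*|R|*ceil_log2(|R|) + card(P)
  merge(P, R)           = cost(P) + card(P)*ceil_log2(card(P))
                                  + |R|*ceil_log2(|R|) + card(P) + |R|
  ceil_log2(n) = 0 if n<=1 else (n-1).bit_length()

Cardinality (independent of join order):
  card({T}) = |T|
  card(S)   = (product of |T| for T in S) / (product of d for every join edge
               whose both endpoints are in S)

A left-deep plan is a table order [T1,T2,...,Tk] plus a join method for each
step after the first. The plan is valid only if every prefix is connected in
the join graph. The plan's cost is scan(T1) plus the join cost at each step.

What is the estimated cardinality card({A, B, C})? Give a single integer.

Tables in S: A(250), B(250), C(60)
Edges inside S: A-B(d=50), A-C(d=10), B-C(d=5)
numerator = 250 * 250 * 60 = 3750000
denominator = 50 * 10 * 5 = 2500
card(S) = 3750000 / 2500 = 1500

1500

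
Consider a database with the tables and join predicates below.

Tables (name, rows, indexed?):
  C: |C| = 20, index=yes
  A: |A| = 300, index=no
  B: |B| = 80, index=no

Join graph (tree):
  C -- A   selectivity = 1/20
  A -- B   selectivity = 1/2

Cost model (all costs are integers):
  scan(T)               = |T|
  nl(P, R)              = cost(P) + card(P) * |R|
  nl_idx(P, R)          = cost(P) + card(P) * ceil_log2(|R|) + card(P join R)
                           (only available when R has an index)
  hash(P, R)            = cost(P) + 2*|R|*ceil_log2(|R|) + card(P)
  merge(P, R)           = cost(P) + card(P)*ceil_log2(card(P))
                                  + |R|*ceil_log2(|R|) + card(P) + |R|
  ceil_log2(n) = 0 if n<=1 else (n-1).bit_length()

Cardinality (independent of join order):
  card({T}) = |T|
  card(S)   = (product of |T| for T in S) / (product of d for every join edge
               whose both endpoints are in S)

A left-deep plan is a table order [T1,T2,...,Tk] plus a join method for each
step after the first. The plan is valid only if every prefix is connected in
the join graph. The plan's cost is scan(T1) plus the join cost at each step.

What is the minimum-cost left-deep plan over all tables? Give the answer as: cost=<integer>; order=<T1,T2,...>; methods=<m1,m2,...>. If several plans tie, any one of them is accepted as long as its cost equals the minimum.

cost=2220; order=A,C,B; methods=hash,hash

Selinger DP (subsets sized 1..n):
  {C}: scan cost=20, card=20
  {A}: scan cost=300, card=300
  {B}: scan cost=80, card=80
  {AC}: card=300; try (C,hash)→800, (C,nl_idx)→2100, (A,merge)→3140, (C,merge)→3420, (A,hash)→5440, (A,nl)→6020 …(+1); best=800 via (C,hash)
  {AB}: card=12000; try (B,hash)→1720, (A,merge)→3720, (B,merge)→3940, (A,hash)→5560, (A,nl)→24080, (B,nl)→24300; best=1720 via (B,hash)
  {ABC}: card=12000; try (B,hash)→2220, (B,merge)→4440, (C,hash)→13920, (B,nl)→24800, (C,nl_idx)→73720, (C,merge)→181840 …(+1); best=2220 via (B,hash)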